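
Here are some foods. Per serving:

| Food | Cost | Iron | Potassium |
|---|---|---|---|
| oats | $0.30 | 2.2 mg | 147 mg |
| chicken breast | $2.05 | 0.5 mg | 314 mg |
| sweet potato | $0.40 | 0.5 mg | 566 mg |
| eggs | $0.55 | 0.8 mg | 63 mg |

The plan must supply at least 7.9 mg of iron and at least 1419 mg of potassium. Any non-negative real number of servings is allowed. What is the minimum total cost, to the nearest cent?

$1.63

Minimising a linear cost over {iron ≥ 7.9, potassium ≥ 1419, servings ≥ 0} — the optimum is at a vertex, using one or two foods.
oats only: max(7.9/2.2, 1419/147) = 9.653 servings → $2.90.
chicken breast only: max(7.9/0.5, 1419/314) = 15.8 servings → $32.39.
sweet potato only: max(7.9/0.5, 1419/566) = 15.8 servings → $6.32.
eggs only: max(7.9/0.8, 1419/63) = 22.52 servings → $12.39.
oats + chicken breast with both tight: 2.869 servings and 3.176 servings → $7.37.
oats + sweet potato with both tight: 3.211 servings and 1.673 servings → $1.63.
oats + eggs with both targets exact would need a negative amount; discard.
chicken breast + sweet potato: intersection lies outside the first quadrant.
chicken breast + eggs with both tight: 2.902 servings and 8.061 servings → $10.38.
sweet potato + eggs with both tight: 1.513 servings and 8.929 servings → $5.52.
Cheapest feasible corner: $1.63.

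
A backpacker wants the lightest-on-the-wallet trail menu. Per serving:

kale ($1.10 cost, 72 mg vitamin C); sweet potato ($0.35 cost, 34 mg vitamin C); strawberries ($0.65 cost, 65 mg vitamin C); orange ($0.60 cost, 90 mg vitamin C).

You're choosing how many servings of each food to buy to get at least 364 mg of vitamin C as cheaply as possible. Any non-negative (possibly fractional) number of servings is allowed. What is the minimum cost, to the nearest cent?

$2.43

Cost per mg of vitamin C: orange $0.0067, strawberries $0.0100, sweet potato $0.0103, kale $0.0153.
With no serving limits, use only orange: 364 mg / 90 mg = 4.044 servings × $0.60 = $2.43.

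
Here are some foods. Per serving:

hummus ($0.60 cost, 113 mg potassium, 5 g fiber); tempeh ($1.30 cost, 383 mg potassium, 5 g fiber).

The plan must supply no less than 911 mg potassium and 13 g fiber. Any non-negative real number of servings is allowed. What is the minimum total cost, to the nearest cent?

$3.16

A basic optimal solution has at most two foods positive. Try each food alone and each pair with both targets met exactly.
hummus only: max(911/113, 13/5) = 8.062 servings → $4.84.
tempeh only: max(911/383, 13/5) = 2.6 servings → $3.38.
hummus + tempeh with both tight: 0.3141 servings and 2.286 servings → $3.16.
Cheapest feasible corner: $3.16.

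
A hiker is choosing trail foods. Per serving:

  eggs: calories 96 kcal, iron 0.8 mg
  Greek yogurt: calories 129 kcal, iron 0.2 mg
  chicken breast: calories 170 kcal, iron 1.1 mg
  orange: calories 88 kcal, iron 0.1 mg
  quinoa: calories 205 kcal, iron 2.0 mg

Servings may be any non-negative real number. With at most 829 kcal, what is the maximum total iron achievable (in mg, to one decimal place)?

Iron per kcal: quinoa 0.009756, eggs 0.008333, chicken breast 0.006471, Greek yogurt 0.00155, orange 0.001136.
With no serving limits, spend the whole calories allowance on quinoa: 829 kcal / 205 kcal × 2.0 mg = 8.1 mg.

8.1 mg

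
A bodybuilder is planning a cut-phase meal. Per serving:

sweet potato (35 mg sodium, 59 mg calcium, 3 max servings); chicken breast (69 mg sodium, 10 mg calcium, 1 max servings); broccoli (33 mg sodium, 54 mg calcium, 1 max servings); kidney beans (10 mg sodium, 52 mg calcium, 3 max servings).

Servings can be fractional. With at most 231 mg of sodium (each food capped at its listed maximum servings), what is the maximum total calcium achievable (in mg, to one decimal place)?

396.1 mg

Calcium per mg sodium: kidney beans 5.2, sweet potato 1.686, broccoli 1.636, chicken breast 0.1449.
Take 3 servings of kidney beans: uses 30 mg sodium, +156.0 mg calcium (running total 156.0 mg).
Take 3 servings of sweet potato: uses 105 mg sodium, +177.0 mg calcium (running total 333.0 mg).
Take 1 serving of broccoli: uses 33 mg sodium, +54.0 mg calcium (running total 387.0 mg).
Take 0.913 servings of chicken breast: uses 63 mg sodium, +9.1 mg calcium (running total 396.1 mg).
Filling greedily by calcium-per-mg sodium is optimal for one linear limit, giving 396.1 mg.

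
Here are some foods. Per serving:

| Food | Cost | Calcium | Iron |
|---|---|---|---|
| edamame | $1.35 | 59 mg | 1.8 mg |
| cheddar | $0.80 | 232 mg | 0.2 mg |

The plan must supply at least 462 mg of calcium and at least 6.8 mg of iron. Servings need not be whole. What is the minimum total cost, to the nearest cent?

At the optimum either one food covers both requirements or two foods hit both targets exactly; no other combination can be cheaper.
edamame only: max(462/59, 6.8/1.8) = 7.831 servings → $10.57.
cheddar only: max(462/232, 6.8/0.2) = 34 servings → $27.20.
edamame + cheddar with both tight: 3.66 servings and 1.061 servings → $5.79.
So the least-cost plan costs $5.79.

$5.79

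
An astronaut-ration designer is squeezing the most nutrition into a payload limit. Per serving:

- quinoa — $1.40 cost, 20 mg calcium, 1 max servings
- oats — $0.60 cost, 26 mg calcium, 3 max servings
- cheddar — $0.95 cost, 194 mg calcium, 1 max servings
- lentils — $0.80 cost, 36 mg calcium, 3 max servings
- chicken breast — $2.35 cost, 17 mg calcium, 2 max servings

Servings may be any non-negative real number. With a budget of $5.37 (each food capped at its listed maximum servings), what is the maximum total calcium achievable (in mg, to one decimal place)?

383.1 mg

Calcium per dollar: cheddar 204.2, lentils 45, oats 43.33, quinoa 14.29, chicken breast 7.234.
Take 1 serving of cheddar: spends $0.95, +194.0 mg calcium (running total 194.0 mg).
Take 3 servings of lentils: spends $2.40, +108.0 mg calcium (running total 302.0 mg).
Take 3 servings of oats: spends $1.80, +78.0 mg calcium (running total 380.0 mg).
Take 0.1571 servings of quinoa: spends $0.22, +3.1 mg calcium (running total 383.1 mg).
Greedy by best ratio exhausts the cost allowance optimally: 383.1 mg.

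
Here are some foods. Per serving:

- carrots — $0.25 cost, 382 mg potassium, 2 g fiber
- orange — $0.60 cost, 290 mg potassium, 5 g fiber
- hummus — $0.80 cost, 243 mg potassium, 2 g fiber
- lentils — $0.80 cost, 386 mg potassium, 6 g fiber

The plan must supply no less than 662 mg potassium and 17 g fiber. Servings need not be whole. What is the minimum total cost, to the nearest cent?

This is a tiny linear program; its minimum lies at a vertex of the feasible set. List the vertices and price them.
carrots only: max(662/382, 17/2) = 8.5 servings → $2.12.
orange only: max(662/290, 17/5) = 3.4 servings → $2.04.
hummus only: max(662/243, 17/2) = 8.5 servings → $6.80.
lentils only: max(662/386, 17/6) = 2.833 servings → $2.27.
carrots + orange: intersection lies outside the first quadrant.
carrots + hummus with both targets exact would need a negative amount; discard.
carrots + lentils: the both-tight solution has a negative serving — not a feasible corner.
orange + hummus: intersection lies outside the first quadrant.
orange + lentils with both targets exact would need a negative amount; discard.
hummus + lentils: intersection lies outside the first quadrant.
So the least-cost plan costs $2.04.

$2.04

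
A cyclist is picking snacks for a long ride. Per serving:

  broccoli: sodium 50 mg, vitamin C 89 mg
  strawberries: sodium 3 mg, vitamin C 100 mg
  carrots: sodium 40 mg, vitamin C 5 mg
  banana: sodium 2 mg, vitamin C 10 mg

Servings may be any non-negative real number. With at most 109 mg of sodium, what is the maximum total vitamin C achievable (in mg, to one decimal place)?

Vitamin C per mg sodium: strawberries 33.33, banana 5, broccoli 1.78, carrots 0.125.
With no serving limits, spend the whole sodium allowance on strawberries: 109 mg / 3 mg × 100 mg = 3633.3 mg.

3633.3 mg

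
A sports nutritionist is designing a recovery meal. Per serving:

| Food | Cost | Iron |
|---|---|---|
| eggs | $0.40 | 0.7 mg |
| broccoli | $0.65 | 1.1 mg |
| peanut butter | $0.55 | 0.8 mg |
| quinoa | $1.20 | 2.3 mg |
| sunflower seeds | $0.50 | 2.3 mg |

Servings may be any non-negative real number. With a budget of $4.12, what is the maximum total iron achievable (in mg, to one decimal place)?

Iron per dollar: sunflower seeds 4.6, quinoa 1.917, eggs 1.75, broccoli 1.692, peanut butter 1.455.
With no serving limits, spend the whole cost allowance on sunflower seeds: $4.12 / $0.50 × 2.3 mg = 19.0 mg.

19.0 mg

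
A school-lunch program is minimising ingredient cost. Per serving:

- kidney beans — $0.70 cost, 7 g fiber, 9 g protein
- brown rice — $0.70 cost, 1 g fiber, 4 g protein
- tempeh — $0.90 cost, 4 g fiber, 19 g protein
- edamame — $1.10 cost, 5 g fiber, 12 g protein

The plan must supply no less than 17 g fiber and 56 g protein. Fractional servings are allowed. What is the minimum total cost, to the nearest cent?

The cheapest plan sits at a corner of the feasible region — with two constraints it uses at most two foods.
kidney beans only: max(17/7, 56/9) = 6.222 servings → $4.36.
brown rice only: max(17/1, 56/4) = 17 servings → $11.90.
tempeh only: max(17/4, 56/19) = 4.25 servings → $3.83.
edamame only: max(17/5, 56/12) = 4.667 servings → $5.13.
kidney beans + brown rice with both tight: 0.6316 servings and 12.58 servings → $9.25.
kidney beans + tempeh with both tight: 1.021 servings and 2.464 servings → $2.93.
kidney beans + edamame with both targets exact would need a negative amount; discard.
brown rice + tempeh with both targets exact would need a negative amount; discard.
brown rice + edamame with both tight: 9.5 servings and 1.5 servings → $8.30.
tempeh + edamame with both tight: 1.617 servings and 2.106 servings → $3.77.
The minimum over all feasible corners is $2.93.

$2.93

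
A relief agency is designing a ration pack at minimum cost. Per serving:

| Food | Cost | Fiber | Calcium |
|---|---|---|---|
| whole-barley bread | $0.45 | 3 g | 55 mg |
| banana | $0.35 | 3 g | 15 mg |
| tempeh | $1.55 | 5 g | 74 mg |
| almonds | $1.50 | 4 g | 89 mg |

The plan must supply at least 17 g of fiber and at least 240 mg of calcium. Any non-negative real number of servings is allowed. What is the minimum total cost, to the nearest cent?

The cheapest plan sits at a corner of the feasible region — with two constraints it uses at most two foods.
whole-barley bread only: max(17/3, 240/55) = 5.667 servings → $2.55.
banana only: max(17/3, 240/15) = 16 servings → $5.60.
tempeh only: max(17/5, 240/74) = 3.4 servings → $5.27.
almonds only: max(17/4, 240/89) = 4.25 servings → $6.38.
whole-barley bread + banana with both tight: 3.875 servings and 1.792 servings → $2.37.
whole-barley bread + tempeh with both targets exact would need a negative amount; discard.
whole-barley bread + almonds with both targets exact would need a negative amount; discard.
banana + tempeh with both tight: 0.3946 servings and 3.163 servings → $5.04.
banana + almonds with both tight: 2.671 servings and 2.246 servings → $4.30.
tempeh + almonds: the both-tight solution has a negative serving — not a feasible corner.
The minimum over all feasible corners is $2.37.

$2.37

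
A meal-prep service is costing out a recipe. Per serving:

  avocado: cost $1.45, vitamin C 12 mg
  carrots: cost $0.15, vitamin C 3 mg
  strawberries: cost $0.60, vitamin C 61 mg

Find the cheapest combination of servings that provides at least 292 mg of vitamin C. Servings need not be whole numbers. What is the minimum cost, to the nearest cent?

$2.87

Cost per mg of vitamin C: strawberries $0.0098, carrots $0.0500, avocado $0.1208.
With no serving limits, use only strawberries: 292 mg / 61 mg = 4.787 servings × $0.60 = $2.87.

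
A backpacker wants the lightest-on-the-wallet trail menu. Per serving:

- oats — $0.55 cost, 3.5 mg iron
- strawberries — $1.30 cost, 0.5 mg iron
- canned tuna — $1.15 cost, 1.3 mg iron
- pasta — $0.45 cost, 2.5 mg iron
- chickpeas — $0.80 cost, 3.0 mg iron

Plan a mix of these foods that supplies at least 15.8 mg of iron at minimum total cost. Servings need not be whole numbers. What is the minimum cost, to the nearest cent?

$2.48

Cost per mg of iron: oats $0.1571, pasta $0.1800, chickpeas $0.2667, canned tuna $0.8846, strawberries $2.6000.
With no serving limits, use only oats: 15.8 mg / 3.5 mg = 4.514 servings × $0.55 = $2.48.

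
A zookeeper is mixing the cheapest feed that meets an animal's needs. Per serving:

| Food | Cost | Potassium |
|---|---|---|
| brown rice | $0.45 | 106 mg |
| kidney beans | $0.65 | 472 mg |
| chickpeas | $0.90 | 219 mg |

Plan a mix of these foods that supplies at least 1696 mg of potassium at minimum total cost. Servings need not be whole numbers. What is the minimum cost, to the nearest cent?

$2.34

Cost per mg of potassium: kidney beans $0.0014, chickpeas $0.0041, brown rice $0.0042.
With no serving limits, use only kidney beans: 1696 mg / 472 mg = 3.593 servings × $0.65 = $2.34.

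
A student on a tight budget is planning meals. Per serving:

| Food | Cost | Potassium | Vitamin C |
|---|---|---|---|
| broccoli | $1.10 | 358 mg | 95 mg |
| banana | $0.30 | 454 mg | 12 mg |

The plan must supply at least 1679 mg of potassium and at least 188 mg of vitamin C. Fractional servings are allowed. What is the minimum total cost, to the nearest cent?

$2.56

Minimising a linear cost over {potassium ≥ 1679, vitamin C ≥ 188, servings ≥ 0} — the optimum is at a vertex, using one or two foods.
broccoli only: max(1679/358, 188/95) = 4.69 servings → $5.16.
banana only: max(1679/454, 188/12) = 15.67 servings → $4.70.
broccoli + banana with both tight: 1.679 servings and 2.374 servings → $2.56.
So the least-cost plan costs $2.56.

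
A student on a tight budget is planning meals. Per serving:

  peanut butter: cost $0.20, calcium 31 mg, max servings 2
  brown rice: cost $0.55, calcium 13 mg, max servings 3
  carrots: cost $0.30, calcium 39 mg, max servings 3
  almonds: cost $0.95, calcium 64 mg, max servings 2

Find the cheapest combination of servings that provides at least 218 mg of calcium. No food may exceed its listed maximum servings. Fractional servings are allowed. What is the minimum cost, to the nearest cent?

Cost per mg of calcium: peanut butter $0.0065, carrots $0.0077, almonds $0.0148, brown rice $0.0423.
Take 2 servings of peanut butter: +62.0 mg calcium for $0.40 (total $0.40, still need 156.0 mg).
Take 3 servings of carrots: +117.0 mg calcium for $0.90 (total $1.30, still need 39.0 mg).
Take 0.6094 servings of almonds: +39.0 mg calcium for $0.58 (total $1.88, still need 0.0 mg).
Greedy by cheapest-per-mg is optimal for a single linear constraint, so the minimum cost is $1.88.

$1.88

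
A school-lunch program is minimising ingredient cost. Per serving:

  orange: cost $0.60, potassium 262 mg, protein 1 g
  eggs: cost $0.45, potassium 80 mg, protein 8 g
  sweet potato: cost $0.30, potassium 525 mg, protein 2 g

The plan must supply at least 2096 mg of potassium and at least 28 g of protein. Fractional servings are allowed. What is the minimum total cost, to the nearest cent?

$2.25

At the optimum either one food covers both requirements or two foods hit both targets exactly; no other combination can be cheaper.
orange only: max(2096/262, 28/1) = 28 servings → $16.80.
eggs only: max(2096/80, 28/8) = 26.2 servings → $11.79.
sweet potato only: max(2096/525, 28/2) = 14 servings → $4.20.
orange + eggs with both tight: 7.206 servings and 2.599 servings → $5.49.
orange + sweet potato: the both-tight solution has a negative serving — not a feasible corner.
eggs + sweet potato with both tight: 2.601 servings and 3.596 servings → $2.25.
So the least-cost plan costs $2.25.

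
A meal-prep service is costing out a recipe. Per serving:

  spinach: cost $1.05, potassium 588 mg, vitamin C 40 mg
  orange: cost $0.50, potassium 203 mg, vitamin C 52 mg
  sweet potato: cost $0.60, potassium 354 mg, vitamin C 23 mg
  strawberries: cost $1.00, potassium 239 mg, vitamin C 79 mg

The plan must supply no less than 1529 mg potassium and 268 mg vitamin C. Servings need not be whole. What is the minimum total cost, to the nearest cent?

Check every corner: each single food scaled to meet both minima, and each pair solved so both constraints bind.
spinach only: max(1529/588, 268/40) = 6.7 servings → $7.04.
orange only: max(1529/203, 268/52) = 7.532 servings → $3.77.
sweet potato only: max(1529/354, 268/23) = 11.65 servings → $6.99.
strawberries only: max(1529/239, 268/79) = 6.397 servings → $6.40.
spinach + orange with both tight: 1.118 servings and 4.294 servings → $3.32.
spinach + sweet potato: intersection lies outside the first quadrant.
spinach + strawberries with both tight: 1.538 servings and 2.614 servings → $4.23.
orange + sweet potato with both tight: 4.346 servings and 1.827 servings → $3.27.
orange + strawberries with both targets exact would need a negative amount; discard.
sweet potato + strawberries with both tight: 2.525 servings and 2.657 servings → $4.17.
Cheapest feasible corner: $3.27.

$3.27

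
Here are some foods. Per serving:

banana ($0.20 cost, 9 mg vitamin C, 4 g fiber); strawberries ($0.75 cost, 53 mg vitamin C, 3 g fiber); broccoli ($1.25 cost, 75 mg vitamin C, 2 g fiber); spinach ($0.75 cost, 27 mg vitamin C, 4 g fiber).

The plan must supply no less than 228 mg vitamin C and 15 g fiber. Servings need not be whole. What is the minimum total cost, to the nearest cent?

banana only: max(228/9, 15/4) = 25.33 servings → $5.07.
strawberries only: max(228/53, 15/3) = 5 servings → $3.75.
broccoli only: max(228/75, 15/2) = 7.5 servings → $9.38.
spinach only: max(228/27, 15/4) = 8.444 servings → $6.33.
banana + strawberries with both tight: 0.6 servings and 4.2 servings → $3.27.
banana + broccoli with both tight: 2.372 servings and 2.755 servings → $3.92.
banana + spinach: the both-tight solution has a negative serving — not a feasible corner.
strawberries + broccoli: the both-tight solution has a negative serving — not a feasible corner.
strawberries + spinach with both tight: 3.87 servings and 0.8473 servings → $3.54.
broccoli + spinach with both tight: 2.061 servings and 2.72 servings → $4.62.
Cheapest feasible corner: $3.27.

$3.27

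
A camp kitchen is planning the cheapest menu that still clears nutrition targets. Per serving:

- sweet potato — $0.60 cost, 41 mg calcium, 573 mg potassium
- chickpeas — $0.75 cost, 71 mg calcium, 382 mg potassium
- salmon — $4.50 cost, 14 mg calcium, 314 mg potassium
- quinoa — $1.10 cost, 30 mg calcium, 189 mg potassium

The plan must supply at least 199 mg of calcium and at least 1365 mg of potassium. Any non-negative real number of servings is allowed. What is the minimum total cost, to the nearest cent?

$2.24

sweet potato only: max(199/41, 1365/573) = 4.854 servings → $2.91.
chickpeas only: max(199/71, 1365/382) = 3.573 servings → $2.68.
salmon only: max(199/14, 1365/314) = 14.21 servings → $63.96.
quinoa only: max(199/30, 1365/189) = 7.222 servings → $7.94.
sweet potato + chickpeas with both tight: 0.8352 servings and 2.321 servings → $2.24.
sweet potato + salmon with both targets exact would need a negative amount; discard.
sweet potato + quinoa with both tight: 0.3537 servings and 6.15 servings → $6.98.
chickpeas + salmon with both tight: 2.56 servings and 1.233 servings → $7.47.
chickpeas + quinoa: the both-tight solution has a negative serving — not a feasible corner.
salmon + quinoa with both tight: 0.4929 servings and 6.403 servings → $9.26.
So the least-cost plan costs $2.24.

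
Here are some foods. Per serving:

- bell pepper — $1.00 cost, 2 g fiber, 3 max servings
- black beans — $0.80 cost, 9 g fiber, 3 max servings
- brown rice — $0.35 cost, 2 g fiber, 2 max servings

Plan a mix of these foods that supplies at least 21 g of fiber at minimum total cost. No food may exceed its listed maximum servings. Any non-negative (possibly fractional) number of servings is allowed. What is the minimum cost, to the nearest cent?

Cost per g of fiber: black beans $0.0889, brown rice $0.1750, bell pepper $0.5000.
Take 2.333 servings of black beans: +21.0 g fiber for $1.87 (total $1.87, still need 0.0 g).
Greedy by cheapest-per-g is optimal for a single linear constraint, so the minimum cost is $1.87.

$1.87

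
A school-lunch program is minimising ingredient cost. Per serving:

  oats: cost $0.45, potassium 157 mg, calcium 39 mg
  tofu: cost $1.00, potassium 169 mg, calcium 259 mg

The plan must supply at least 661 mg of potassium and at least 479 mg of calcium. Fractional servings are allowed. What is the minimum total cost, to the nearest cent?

oats only: max(661/157, 479/39) = 12.28 servings → $5.53.
tofu only: max(661/169, 479/259) = 3.911 servings → $3.91.
oats + tofu with both tight: 2.649 servings and 1.451 servings → $2.64.
So the least-cost plan costs $2.64.

$2.64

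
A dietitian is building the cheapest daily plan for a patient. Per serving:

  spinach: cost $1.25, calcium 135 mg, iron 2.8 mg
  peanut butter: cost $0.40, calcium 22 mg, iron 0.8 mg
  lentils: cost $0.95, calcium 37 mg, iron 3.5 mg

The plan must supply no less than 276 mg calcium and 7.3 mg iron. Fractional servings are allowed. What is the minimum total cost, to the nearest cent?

$2.91

Two binding constraints pin down two serving amounts, so the optimal mix uses at most two foods. The candidates are each food alone (scaled to the tighter of calcium/iron) and each pair with both constraints tight.
spinach only: max(276/135, 7.3/2.8) = 2.607 servings → $3.26.
peanut butter only: max(276/22, 7.3/0.8) = 12.55 servings → $5.02.
lentils only: max(276/37, 7.3/3.5) = 7.459 servings → $7.09.
spinach + peanut butter with both tight: 1.297 servings and 4.584 servings → $3.46.
spinach + lentils with both tight: 1.886 servings and 0.5766 servings → $2.91.
peanut butter + lentils: intersection lies outside the first quadrant.
The minimum over all feasible corners is $2.91.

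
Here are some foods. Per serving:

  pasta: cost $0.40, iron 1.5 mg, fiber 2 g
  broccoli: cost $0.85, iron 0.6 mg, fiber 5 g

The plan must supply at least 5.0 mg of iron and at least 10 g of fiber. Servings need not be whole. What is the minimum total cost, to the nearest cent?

pasta only: max(5.0/1.5, 10/2) = 5 servings → $2.00.
broccoli only: max(5.0/0.6, 10/5) = 8.333 servings → $7.08.
pasta + broccoli with both tight: 3.016 servings and 0.7937 servings → $1.88.
So the least-cost plan costs $1.88.

$1.88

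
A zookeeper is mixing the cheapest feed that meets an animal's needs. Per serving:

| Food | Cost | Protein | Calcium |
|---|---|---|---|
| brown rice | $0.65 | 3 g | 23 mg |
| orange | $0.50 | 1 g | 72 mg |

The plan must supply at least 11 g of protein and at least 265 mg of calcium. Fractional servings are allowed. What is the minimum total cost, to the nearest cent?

$3.18

This is a tiny linear program; its minimum lies at a vertex of the feasible set. List the vertices and price them.
brown rice only: max(11/3, 265/23) = 11.52 servings → $7.49.
orange only: max(11/1, 265/72) = 11 servings → $5.50.
brown rice + orange with both tight: 2.731 servings and 2.808 servings → $3.18.
Cheapest feasible corner: $3.18.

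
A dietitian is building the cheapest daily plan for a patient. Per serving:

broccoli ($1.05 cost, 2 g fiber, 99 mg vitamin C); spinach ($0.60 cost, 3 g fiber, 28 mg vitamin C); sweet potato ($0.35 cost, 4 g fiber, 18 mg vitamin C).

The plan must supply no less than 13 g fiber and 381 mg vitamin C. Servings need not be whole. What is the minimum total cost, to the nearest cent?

$4.27

Two binding constraints pin down two serving amounts, so the optimal mix uses at most two foods. The candidates are each food alone (scaled to the tighter of fiber/vitamin C) and each pair with both constraints tight.
broccoli only: max(13/2, 381/99) = 6.5 servings → $6.83.
spinach only: max(13/3, 381/28) = 13.61 servings → $8.16.
sweet potato only: max(13/4, 381/18) = 21.17 servings → $7.41.
broccoli + spinach with both tight: 3.232 servings and 2.178 servings → $4.70.
broccoli + sweet potato with both tight: 3.583 servings and 1.458 servings → $4.27.
spinach + sweet potato: intersection lies outside the first quadrant.
Cheapest feasible corner: $4.27.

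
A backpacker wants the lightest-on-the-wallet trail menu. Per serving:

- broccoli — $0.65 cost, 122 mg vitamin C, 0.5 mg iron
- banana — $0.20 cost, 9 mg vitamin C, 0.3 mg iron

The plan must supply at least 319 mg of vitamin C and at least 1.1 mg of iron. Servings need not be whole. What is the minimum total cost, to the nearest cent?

broccoli only: max(319/122, 1.1/0.5) = 2.615 servings → $1.70.
banana only: max(319/9, 1.1/0.3) = 35.44 servings → $7.09.
broccoli + banana: intersection lies outside the first quadrant.
The minimum over all feasible corners is $1.70.

$1.70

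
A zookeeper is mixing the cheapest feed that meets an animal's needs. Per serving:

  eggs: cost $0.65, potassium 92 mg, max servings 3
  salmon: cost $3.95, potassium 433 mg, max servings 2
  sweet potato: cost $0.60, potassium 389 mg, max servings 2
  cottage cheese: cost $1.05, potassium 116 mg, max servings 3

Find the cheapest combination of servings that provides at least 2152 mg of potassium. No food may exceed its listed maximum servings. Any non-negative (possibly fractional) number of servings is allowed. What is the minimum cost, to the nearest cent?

$13.14

Cost per mg of potassium: sweet potato $0.0015, eggs $0.0071, cottage cheese $0.0091, salmon $0.0091.
Take 2 servings of sweet potato: +778.0 mg potassium for $1.20 (total $1.20, still need 1374.0 mg).
Take 3 servings of eggs: +276.0 mg potassium for $1.95 (total $3.15, still need 1098.0 mg).
Take 3 servings of cottage cheese: +348.0 mg potassium for $3.15 (total $6.30, still need 750.0 mg).
Take 1.732 servings of salmon: +750.0 mg potassium for $6.84 (total $13.14, still need 0.0 mg).
Greedy by cheapest-per-mg is optimal for a single linear constraint, so the minimum cost is $13.14.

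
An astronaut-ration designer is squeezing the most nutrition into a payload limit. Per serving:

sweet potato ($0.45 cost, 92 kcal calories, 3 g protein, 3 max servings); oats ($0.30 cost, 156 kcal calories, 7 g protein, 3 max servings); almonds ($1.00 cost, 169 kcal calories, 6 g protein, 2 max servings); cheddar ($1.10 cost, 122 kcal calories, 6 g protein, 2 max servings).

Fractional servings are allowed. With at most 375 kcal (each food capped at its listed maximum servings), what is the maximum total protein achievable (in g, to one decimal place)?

Protein per kcal: cheddar 0.04918, oats 0.04487, almonds 0.0355, sweet potato 0.03261.
Take 2 servings of cheddar: uses 244 kcal, +12.0 g protein (running total 12.0 g).
Take 0.8397 servings of oats: uses 131 kcal, +5.9 g protein (running total 17.9 g).
Filling greedily by protein-per-kcal is optimal for one linear limit, giving 17.9 g.

17.9 g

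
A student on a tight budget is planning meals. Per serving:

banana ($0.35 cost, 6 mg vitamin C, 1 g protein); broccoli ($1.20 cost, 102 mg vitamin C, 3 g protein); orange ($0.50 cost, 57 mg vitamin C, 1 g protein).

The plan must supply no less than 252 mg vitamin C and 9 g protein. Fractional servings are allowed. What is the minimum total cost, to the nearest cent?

$3.50

This is a tiny linear program; its minimum lies at a vertex of the feasible set. List the vertices and price them.
banana only: max(252/6, 9/1) = 42 servings → $14.70.
broccoli only: max(252/102, 9/3) = 3 servings → $3.60.
orange only: max(252/57, 9/1) = 9 servings → $4.50.
banana + broccoli with both tight: 1.929 servings and 2.357 servings → $3.50.
banana + orange with both tight: 5.118 servings and 3.882 servings → $3.73.
broccoli + orange: the both-tight solution has a negative serving — not a feasible corner.
The minimum over all feasible corners is $3.50.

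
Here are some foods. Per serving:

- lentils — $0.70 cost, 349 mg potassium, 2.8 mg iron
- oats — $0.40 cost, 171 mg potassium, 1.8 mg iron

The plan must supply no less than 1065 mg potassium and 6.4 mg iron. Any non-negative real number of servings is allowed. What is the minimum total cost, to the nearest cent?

At the optimum either one food covers both requirements or two foods hit both targets exactly; no other combination can be cheaper.
lentils only: max(1065/349, 6.4/2.8) = 3.052 servings → $2.14.
oats only: max(1065/171, 6.4/1.8) = 6.228 servings → $2.49.
lentils + oats: the both-tight solution has a negative serving — not a feasible corner.
The minimum over all feasible corners is $2.14.

$2.14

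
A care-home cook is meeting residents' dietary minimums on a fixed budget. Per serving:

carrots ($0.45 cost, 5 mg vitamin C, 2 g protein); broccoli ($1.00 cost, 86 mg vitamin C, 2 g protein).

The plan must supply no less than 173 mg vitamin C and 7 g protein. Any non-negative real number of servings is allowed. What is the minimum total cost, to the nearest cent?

$2.63

An LP optimum is at a vertex; with two nutrient constraints at most two foods are used. Check each candidate.
carrots only: max(173/5, 7/2) = 34.6 servings → $15.57.
broccoli only: max(173/86, 7/2) = 3.5 servings → $3.50.
carrots + broccoli with both tight: 1.58 servings and 1.92 servings → $2.63.
So the least-cost plan costs $2.63.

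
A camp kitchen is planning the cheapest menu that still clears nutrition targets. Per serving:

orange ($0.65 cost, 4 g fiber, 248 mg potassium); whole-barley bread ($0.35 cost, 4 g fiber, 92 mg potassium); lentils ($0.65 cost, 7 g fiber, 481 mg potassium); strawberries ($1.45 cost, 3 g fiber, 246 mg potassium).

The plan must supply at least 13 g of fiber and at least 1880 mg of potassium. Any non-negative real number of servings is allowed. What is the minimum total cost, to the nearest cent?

$2.54

At the optimum either one food covers both requirements or two foods hit both targets exactly; no other combination can be cheaper.
orange only: max(13/4, 1880/248) = 7.581 servings → $4.93.
whole-barley bread only: max(13/4, 1880/92) = 20.43 servings → $7.15.
lentils only: max(13/7, 1880/481) = 3.909 servings → $2.54.
strawberries only: max(13/3, 1880/246) = 7.642 servings → $11.08.
orange + whole-barley bread: intersection lies outside the first quadrant.
orange + lentils with both targets exact would need a negative amount; discard.
orange + strawberries with both targets exact would need a negative amount; discard.
whole-barley bread + lentils: intersection lies outside the first quadrant.
whole-barley bread + strawberries with both targets exact would need a negative amount; discard.
lentils + strawberries: intersection lies outside the first quadrant.
Cheapest feasible corner: $2.54.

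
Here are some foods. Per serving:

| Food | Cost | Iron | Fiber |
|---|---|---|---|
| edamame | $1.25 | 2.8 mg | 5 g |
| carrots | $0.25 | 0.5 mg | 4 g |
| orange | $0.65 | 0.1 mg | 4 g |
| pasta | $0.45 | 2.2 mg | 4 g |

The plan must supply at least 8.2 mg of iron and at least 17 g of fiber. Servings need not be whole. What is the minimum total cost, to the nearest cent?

$1.78

A basic optimal solution has at most two foods positive. Try each food alone and each pair with both targets met exactly.
edamame only: max(8.2/2.8, 17/5) = 3.4 servings → $4.25.
carrots only: max(8.2/0.5, 17/4) = 16.4 servings → $4.10.
orange only: max(8.2/0.1, 17/4) = 82 servings → $53.30.
pasta only: max(8.2/2.2, 17/4) = 4.25 servings → $1.91.
edamame + carrots with both tight: 2.793 servings and 0.7586 servings → $3.68.
edamame + orange with both tight: 2.907 servings and 0.6168 servings → $4.03.
edamame + pasta with both targets exact would need a negative amount; discard.
carrots + orange: intersection lies outside the first quadrant.
carrots + pasta with both tight: 0.6765 servings and 3.574 servings → $1.78.
orange + pasta with both tight: 0.5476 servings and 3.702 servings → $2.02.
Cheapest feasible corner: $1.78.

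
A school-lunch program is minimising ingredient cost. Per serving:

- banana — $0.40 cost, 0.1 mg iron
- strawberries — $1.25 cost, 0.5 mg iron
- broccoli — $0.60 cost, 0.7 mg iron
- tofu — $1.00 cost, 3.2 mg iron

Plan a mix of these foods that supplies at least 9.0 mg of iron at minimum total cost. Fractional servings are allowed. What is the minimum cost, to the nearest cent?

Cost per mg of iron: tofu $0.3125, broccoli $0.8571, strawberries $2.5000, banana $4.0000.
With no serving limits, use only tofu: 9.0 mg / 3.2 mg = 2.812 servings × $1.00 = $2.81.

$2.81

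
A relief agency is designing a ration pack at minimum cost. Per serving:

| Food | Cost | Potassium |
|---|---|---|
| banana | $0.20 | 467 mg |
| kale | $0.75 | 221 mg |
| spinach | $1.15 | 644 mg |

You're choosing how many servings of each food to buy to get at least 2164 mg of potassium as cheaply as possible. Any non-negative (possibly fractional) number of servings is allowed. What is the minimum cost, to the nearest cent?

$0.93

Cost per mg of potassium: banana $0.0004, spinach $0.0018, kale $0.0034.
With no serving limits, use only banana: 2164 mg / 467 mg = 4.634 servings × $0.20 = $0.93.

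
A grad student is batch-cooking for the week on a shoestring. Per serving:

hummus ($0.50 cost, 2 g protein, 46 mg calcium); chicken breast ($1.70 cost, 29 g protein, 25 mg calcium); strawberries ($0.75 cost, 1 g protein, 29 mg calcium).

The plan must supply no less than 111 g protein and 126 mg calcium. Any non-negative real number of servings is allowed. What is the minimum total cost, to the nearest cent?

$6.77

An LP optimum is at a vertex; with two nutrient constraints at most two foods are used. Check each candidate.
hummus only: max(111/2, 126/46) = 55.5 servings → $27.75.
chicken breast only: max(111/29, 126/25) = 5.04 servings → $8.57.
strawberries only: max(111/1, 126/29) = 111 servings → $83.25.
hummus + chicken breast with both tight: 0.6846 servings and 3.78 servings → $6.77.
hummus + strawberries: the both-tight solution has a negative serving — not a feasible corner.
chicken breast + strawberries with both tight: 3.79 servings and 1.077 servings → $7.25.
The minimum over all feasible corners is $6.77.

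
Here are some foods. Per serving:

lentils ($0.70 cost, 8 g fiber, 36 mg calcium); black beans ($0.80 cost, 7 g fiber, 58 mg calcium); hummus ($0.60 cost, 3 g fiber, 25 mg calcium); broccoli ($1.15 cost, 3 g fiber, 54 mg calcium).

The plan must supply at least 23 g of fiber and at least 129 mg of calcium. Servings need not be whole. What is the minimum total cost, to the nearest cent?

$2.19

An LP optimum is at a vertex; with two nutrient constraints at most two foods are used. Check each candidate.
lentils only: max(23/8, 129/36) = 3.583 servings → $2.51.
black beans only: max(23/7, 129/58) = 3.286 servings → $2.63.
hummus only: max(23/3, 129/25) = 7.667 servings → $4.60.
broccoli only: max(23/3, 129/54) = 7.667 servings → $8.82.
lentils + black beans with both tight: 2.033 servings and 0.9623 servings → $2.19.
lentils + hummus with both tight: 2.043 servings and 2.217 servings → $2.76.
lentils + broccoli with both tight: 2.639 servings and 0.6296 servings → $2.57.
black beans + hummus: intersection lies outside the first quadrant.
black beans + broccoli: intersection lies outside the first quadrant.
hummus + broccoli: intersection lies outside the first quadrant.
Cheapest feasible corner: $2.19.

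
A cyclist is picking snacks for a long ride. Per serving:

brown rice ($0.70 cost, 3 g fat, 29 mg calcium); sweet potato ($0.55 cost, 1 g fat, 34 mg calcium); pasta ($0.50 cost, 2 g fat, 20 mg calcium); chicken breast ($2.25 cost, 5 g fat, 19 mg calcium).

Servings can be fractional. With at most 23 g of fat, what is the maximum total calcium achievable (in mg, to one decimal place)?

782.0 mg

Calcium per g fat: sweet potato 34, pasta 10, brown rice 9.667, chicken breast 3.8.
With no serving limits, spend the whole fat allowance on sweet potato: 23 g / 1 g × 34 mg = 782.0 mg.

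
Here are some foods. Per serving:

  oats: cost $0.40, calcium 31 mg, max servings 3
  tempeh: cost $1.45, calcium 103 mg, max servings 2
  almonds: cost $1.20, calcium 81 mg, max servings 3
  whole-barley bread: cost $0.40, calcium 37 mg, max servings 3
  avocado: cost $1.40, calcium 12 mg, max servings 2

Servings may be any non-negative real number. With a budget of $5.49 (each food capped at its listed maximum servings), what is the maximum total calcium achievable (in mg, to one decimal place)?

422.8 mg

Calcium per dollar: whole-barley bread 92.5, oats 77.5, tempeh 71.03, almonds 67.5, avocado 8.571.
Take 3 servings of whole-barley bread: spends $1.20, +111.0 mg calcium (running total 111.0 mg).
Take 3 servings of oats: spends $1.20, +93.0 mg calcium (running total 204.0 mg).
Take 2 servings of tempeh: spends $2.90, +206.0 mg calcium (running total 410.0 mg).
Take 0.1583 servings of almonds: spends $0.19, +12.8 mg calcium (running total 422.8 mg).
Filling greedily by calcium-per-dollar is optimal for one linear limit, giving 422.8 mg.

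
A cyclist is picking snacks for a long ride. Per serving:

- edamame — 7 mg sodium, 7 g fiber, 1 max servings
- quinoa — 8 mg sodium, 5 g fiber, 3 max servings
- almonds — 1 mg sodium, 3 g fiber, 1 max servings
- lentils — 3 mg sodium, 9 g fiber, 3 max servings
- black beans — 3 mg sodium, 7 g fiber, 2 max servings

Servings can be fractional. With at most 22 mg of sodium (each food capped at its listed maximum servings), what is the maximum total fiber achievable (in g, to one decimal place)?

Fiber per mg sodium: almonds 3, lentils 3, black beans 2.333, edamame 1, quinoa 0.625.
Take 1 serving of almonds: uses 1 mg sodium, +3.0 g fiber (running total 3.0 g).
Take 3 servings of lentils: uses 9 mg sodium, +27.0 g fiber (running total 30.0 g).
Take 2 servings of black beans: uses 6 mg sodium, +14.0 g fiber (running total 44.0 g).
Take 0.8571 servings of edamame: uses 6 mg sodium, +6.0 g fiber (running total 50.0 g).
Filling greedily by fiber-per-mg sodium is optimal for one linear limit, giving 50.0 g.

50.0 g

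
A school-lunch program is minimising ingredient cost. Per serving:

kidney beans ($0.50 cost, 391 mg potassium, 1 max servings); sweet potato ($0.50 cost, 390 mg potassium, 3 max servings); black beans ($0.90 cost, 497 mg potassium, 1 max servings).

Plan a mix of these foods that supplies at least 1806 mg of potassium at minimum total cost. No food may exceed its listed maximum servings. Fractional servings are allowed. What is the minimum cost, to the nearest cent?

$2.44

Cost per mg of potassium: kidney beans $0.0013, sweet potato $0.0013, black beans $0.0018.
Take 1 serving of kidney beans: +391.0 mg potassium for $0.50 (total $0.50, still need 1415.0 mg).
Take 3 servings of sweet potato: +1170.0 mg potassium for $1.50 (total $2.00, still need 245.0 mg).
Take 0.493 servings of black beans: +245.0 mg potassium for $0.44 (total $2.44, still need 0.0 mg).
Filling from the cheapest source first is optimal under one linear minimum: $2.44.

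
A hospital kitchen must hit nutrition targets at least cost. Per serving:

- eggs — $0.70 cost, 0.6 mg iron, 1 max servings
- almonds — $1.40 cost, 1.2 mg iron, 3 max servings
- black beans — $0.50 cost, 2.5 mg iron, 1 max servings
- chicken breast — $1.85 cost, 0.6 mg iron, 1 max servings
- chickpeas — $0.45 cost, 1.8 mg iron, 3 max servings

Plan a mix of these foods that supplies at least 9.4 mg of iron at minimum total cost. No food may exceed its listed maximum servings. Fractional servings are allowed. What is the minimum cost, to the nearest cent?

$3.60

Cost per mg of iron: black beans $0.2000, chickpeas $0.2500, eggs $1.1667, almonds $1.1667, chicken breast $3.0833.
Take 1 serving of black beans: +2.5 mg iron for $0.50 (total $0.50, still need 6.9 mg).
Take 3 servings of chickpeas: +5.4 mg iron for $1.35 (total $1.85, still need 1.5 mg).
Take 1 serving of eggs: +0.6 mg iron for $0.70 (total $2.55, still need 0.9 mg).
Take 0.75 servings of almonds: +0.9 mg iron for $1.05 (total $3.60, still need 0.0 mg).
Filling from the cheapest source first is optimal under one linear minimum: $3.60.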